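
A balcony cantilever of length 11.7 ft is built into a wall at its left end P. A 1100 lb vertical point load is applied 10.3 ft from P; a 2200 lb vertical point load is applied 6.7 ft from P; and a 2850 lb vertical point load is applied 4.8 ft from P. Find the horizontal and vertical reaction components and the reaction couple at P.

P_x = 0, P_y = 6150 lb, M_P = 39750 lb·ft

ΣF_x = 0: P_x = 0.
ΣF_y = 0: P_y − 1100 − 2200 − 2850 = 0 → P_y = 6150 lb.
ΣM about P: M_P − 1100·10.3 − 2200·6.7 − 2850·4.8 = 0 → M_P = 39750 lb·ft.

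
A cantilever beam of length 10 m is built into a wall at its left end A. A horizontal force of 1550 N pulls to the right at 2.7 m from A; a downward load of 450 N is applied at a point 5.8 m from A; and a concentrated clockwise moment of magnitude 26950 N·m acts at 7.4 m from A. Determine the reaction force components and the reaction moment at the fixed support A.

ΣF_x = 0: A_x + 1550 = 0 → A_x = -1550 N.
ΣF_y = 0: A_y − 450 = 0 → A_y = 450.0 N.
ΣM about A: M_A − 450·5.8 − 26950 = 0 → M_A = 29560 N·m.

A_x = -1550 N, A_y = 450.0 N, M_A = 29560 N·m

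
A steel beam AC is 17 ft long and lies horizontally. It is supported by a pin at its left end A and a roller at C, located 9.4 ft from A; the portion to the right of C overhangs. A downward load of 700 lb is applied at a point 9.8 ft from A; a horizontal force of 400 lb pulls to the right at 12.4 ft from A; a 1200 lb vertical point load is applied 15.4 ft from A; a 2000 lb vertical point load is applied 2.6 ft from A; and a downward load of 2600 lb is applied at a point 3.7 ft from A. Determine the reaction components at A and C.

A_x = -400.0 lb, A_y = 2228 lb, C_y = 4272 lb

ΣM about A: C_y·9.4 − 700·9.8 − 1200·15.4 − 2000·2.6 − 2600·3.7 = 0 → C_y = 40160/9.4 = 4272.34 ≈ 4272 lb.
ΣF_y = 0: A_y + 4272.34 − 700 − 1200 − 2000 − 2600 = 0 → A_y = 2228 lb.
ΣF_x = 0: A_x + 400 = 0 → A_x = -400.0 lb.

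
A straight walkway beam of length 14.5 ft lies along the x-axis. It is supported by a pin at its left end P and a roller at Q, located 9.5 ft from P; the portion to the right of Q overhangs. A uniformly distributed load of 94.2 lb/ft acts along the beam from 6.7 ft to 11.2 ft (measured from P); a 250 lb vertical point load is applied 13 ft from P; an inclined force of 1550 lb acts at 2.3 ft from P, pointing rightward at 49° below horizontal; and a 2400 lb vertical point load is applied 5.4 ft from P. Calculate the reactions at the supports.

P_x = -1017 lb, P_y = 1855 lb, Q_y = 2389 lb

Resultant of the distributed load: 94.2 × 4.5 = 423.9 lb at 8.95 ft from P.
ΣM about P: Q_y·9.5 − (94.2·4.5)·8.95 − 250·13 − 1550·sin49°·2.3 − 2400·5.4 = 0 → Q_y = 22694.4/9.5 = 2388.88 ≈ 2389 lb.
ΣF_y = 0: P_y + 2388.88 − 94.2·4.5 − 250 − 1550·sin49° − 2400 = 0 → P_y = 1855 lb.
ΣF_x = 0: P_x + 1550·cos49° = 0 → P_x = -1017 lb.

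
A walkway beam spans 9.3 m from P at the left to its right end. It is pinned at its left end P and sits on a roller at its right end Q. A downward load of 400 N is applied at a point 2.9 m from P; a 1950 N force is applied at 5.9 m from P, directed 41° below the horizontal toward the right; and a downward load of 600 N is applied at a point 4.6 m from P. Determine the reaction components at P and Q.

P_x = -1472 N, P_y = 1046 N, Q_y = 1233 N

Moments about P: Q_y·9.3 − 400·2.9 − 1950·sin41°·5.9 − 600·4.6 = 0 → Q_y = 11468/9.3 = 1233.12 ≈ 1233 N.
ΣF_y = 0: P_y + 1233.12 − 400 − 1950·sin41° − 600 = 0 → P_y = 1046 N.
ΣF_x = 0: P_x + 1950·cos41° = 0 → P_x = -1472 N.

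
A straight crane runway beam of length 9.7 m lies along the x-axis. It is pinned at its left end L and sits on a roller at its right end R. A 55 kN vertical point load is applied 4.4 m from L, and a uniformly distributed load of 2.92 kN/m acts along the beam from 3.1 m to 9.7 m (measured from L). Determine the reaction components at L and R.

L_x = 0, L_y = 36.61 kN, R_y = 37.66 kN

Resultant of the distributed load: 2.92 × 6.6 = 19.272 kN at 6.4 m from L.
ΣM about L: R_y·9.7 − 55·4.4 − (2.92·6.6)·6.4 = 0 → R_y = 365.3408/9.7 = 37.664 ≈ 37.66 kN.
ΣF_y = 0: L_y + 37.664 − 55 − 2.92·6.6 = 0 → L_y = 36.61 kN.
ΣF_x = 0: no horizontal applied forces, so L_x = 0.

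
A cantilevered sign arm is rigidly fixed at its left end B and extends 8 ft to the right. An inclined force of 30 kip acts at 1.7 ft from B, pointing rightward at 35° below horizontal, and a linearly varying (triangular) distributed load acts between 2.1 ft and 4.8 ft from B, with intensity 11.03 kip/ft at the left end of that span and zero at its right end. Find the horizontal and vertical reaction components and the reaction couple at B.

B_x = -24.57 kip, B_y = 32.10 kip, M_B = 73.92 kip·ft

Resultant of the triangular load: ½ × 11.03 × 2.7 = 14.8905 kip, acting at 3 ft from B (one-third of the span from the peak).
ΣF_x = 0: B_x + 30·cos35° = 0 → B_x = -24.57 kip.
ΣF_y = 0: B_y − 30·sin35° − ½·11.03·2.7 = 0 → B_y = 32.10 kip.
ΣM about B: M_B − 30·sin35°·1.7 − (½·11.03·2.7)·3 = 0 → M_B = 73.92 kip·ft.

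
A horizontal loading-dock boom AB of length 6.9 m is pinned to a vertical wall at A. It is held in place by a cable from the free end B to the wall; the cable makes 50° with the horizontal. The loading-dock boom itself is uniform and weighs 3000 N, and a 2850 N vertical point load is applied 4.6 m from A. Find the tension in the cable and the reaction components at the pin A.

T = 4438 N, A_x = 2853 N, A_y = 2450 N

ΣM about A: T·sin50°·6.9 − 3000·3.45 − 2850·4.6 = 0 → T = 23460/(6.9·0.766044) = 4438.39 ≈ 4438 N.
ΣF_x = 0: A_x − T·cos50° = 0 → A_x = 4438.39 × 0.642788 = 2853 N.
ΣF_y = 0: A_y + T·sin50° − 3000 − 2850 = 0 → A_y = 5850 − 4438.39 × 0.766044 = 2450 N.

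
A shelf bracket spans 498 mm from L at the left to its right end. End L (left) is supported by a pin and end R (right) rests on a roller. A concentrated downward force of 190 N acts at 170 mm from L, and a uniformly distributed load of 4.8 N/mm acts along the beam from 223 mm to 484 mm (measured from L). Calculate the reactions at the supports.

Resultant of the distributed load: 4.8 × 261 = 1252.8 N at 353.5 mm from L.
Taking moments about L: R_y·498 − 190·170 − (4.8·261)·353.5 = 0 → R_y = 475164.8/498 = 954.146 ≈ 954.1 N.
ΣF_y = 0: L_y + 954.146 − 190 − 4.8·261 = 0 → L_y = 488.7 N.
ΣF_x = 0: no horizontal applied forces, so L_x = 0.

L_x = 0, L_y = 488.7 N, R_y = 954.1 N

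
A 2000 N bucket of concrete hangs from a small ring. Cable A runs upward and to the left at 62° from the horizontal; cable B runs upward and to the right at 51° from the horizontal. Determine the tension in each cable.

ΣF_x = 0: −T_A·cos62° + T_B·cos51° = 0 → T_B = 0.745998·T_A.
ΣF_y = 0: T_A·sin62° + T_B·sin51° = 2000.
Substitute: T_A·(0.882948 + 0.745998·0.777146) = 2000 → T_A = 1367.34 ≈ 1367 N.
Then T_B = 0.745998 × 1367.34 = 1020 N.

T_A = 1367 N, T_B = 1020 N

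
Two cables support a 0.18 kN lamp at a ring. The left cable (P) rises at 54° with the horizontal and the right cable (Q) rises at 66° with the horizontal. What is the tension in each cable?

T_P = 0.08454 kN, T_Q = 0.1222 kN

ΣF_x = 0: −T_P·cos54° + T_Q·cos66° = 0 → T_Q = 1.44512·T_P.
ΣF_y = 0: T_P·sin54° + T_Q·sin66° = 0.18.
Substitute: T_P·(0.809017 + 1.44512·0.913545) = 0.18 → T_P = 0.0845388 ≈ 0.08454 kN.
Then T_Q = 1.44512 × 0.0845388 = 0.1222 kN.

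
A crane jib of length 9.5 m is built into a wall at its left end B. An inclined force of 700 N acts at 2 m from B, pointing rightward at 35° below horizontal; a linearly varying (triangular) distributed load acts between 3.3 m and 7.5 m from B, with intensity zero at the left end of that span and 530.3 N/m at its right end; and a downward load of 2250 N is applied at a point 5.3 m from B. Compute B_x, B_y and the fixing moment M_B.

B_x = -573.4 N, B_y = 3765 N, M_B = 19520 N·m

Resultant of the triangular load: ½ × 530.3 × 4.2 = 1113.63 N, acting at 6.1 m from B (one-third of the span from the peak).
ΣF_x = 0: B_x + 700·cos35° = 0 → B_x = -573.4 N.
ΣF_y = 0: B_y − 700·sin35° − ½·530.3·4.2 − 2250 = 0 → B_y = 3765 N.
ΣM about B: M_B − 700·sin35°·2 − (½·530.3·4.2)·6.1 − 2250·5.3 = 0 → M_B = 19520 N·m.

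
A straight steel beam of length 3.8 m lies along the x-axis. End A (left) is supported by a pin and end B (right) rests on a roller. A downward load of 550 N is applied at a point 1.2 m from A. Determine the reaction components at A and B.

A_x = 0, A_y = 376.3 N, B_y = 173.7 N

ΣM about A: B_y·3.8 − 550·1.2 = 0 → B_y = 660/3.8 = 173.684 ≈ 173.7 N.
ΣF_y = 0: A_y + 173.684 − 550 = 0 → A_y = 376.3 N.
ΣF_x = 0: no horizontal applied forces, so A_x = 0.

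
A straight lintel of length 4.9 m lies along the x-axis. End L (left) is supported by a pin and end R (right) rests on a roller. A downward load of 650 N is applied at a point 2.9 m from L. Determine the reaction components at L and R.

L_x = 0, L_y = 265.3 N, R_y = 384.7 N

Moments about L: R_y·4.9 − 650·2.9 = 0 → R_y = 1885/4.9 = 384.694 ≈ 384.7 N.
ΣF_y = 0: L_y + 384.694 − 650 = 0 → L_y = 265.3 N.
ΣF_x = 0: no horizontal applied forces, so L_x = 0.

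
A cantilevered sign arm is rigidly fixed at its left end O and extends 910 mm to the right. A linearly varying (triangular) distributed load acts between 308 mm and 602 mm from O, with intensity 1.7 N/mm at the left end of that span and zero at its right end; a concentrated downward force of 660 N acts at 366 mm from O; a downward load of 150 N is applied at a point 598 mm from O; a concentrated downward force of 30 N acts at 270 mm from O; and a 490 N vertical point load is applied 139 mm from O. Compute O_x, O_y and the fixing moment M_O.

Resultant of the triangular load: ½ × 1.7 × 294 = 249.9 N, acting at 406 mm from O (one-third of the span from the peak).
ΣF_x = 0: O_x = 0.
ΣF_y = 0: O_y − ½·1.7·294 − 660 − 150 − 30 − 490 = 0 → O_y = 1580 N.
ΣM about O: M_O − (½·1.7·294)·406 − 660·366 − 150·598 − 30·270 − 490·139 = 0 → M_O = 508900 N·mm.

O_x = 0, O_y = 1580 N, M_O = 508900 N·mm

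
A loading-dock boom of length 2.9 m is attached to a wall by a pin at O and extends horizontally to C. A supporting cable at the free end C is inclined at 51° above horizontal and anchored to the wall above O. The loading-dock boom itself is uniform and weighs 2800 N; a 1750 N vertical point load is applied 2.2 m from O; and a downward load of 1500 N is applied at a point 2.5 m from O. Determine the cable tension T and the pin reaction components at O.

T = 5174 N, O_x = 3256 N, O_y = 2029 N

ΣM about O: T·sin51°·2.9 − 2800·1.45 − 1750·2.2 − 1500·2.5 = 0 → T = 11660/(2.9·0.777146) = 5173.66 ≈ 5174 N.
ΣF_x = 0: O_x − T·cos51° = 0 → O_x = 5173.66 × 0.62932 = 3256 N.
ΣF_y = 0: O_y + T·sin51° − 2800 − 1750 − 1500 = 0 → O_y = 6050 − 5173.66 × 0.777146 = 2029 N.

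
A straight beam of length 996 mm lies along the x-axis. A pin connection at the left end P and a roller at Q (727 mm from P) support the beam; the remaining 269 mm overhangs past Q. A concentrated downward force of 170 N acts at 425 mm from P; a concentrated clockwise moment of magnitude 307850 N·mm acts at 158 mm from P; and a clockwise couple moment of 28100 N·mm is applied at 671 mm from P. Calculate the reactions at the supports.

P_x = 0, P_y = -391.5 N, Q_y = 561.5 N

Moments about P: Q_y·727 − 170·425 − 307850 − 28100 = 0 → Q_y = 408200/727 = 561.486 ≈ 561.5 N.
ΣF_y = 0: P_y + 561.486 − 170 = 0 → P_y = -391.5 N.
ΣF_x = 0: no horizontal applied forces, so P_x = 0.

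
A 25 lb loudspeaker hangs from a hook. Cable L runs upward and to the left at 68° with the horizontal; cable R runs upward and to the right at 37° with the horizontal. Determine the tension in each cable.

T_L = 20.67 lb, T_R = 9.696 lb

ΣF_x = 0: −T_L·cos68° + T_R·cos37° = 0 → T_R = 0.469058·T_L.
ΣF_y = 0: T_L·sin68° + T_R·sin37° = 25.
Substitute: T_L·(0.927184 + 0.469058·0.601815) = 25 → T_L = 20.6702 ≈ 20.67 lb.
Then T_R = 0.469058 × 20.6702 = 9.696 lb.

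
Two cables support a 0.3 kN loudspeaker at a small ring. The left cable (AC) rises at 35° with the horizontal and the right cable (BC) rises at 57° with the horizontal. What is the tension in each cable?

T_AC = 0.1635 kN, T_BC = 0.2459 kN

ΣF_x = 0: −T_AC·cos35° + T_BC·cos57° = 0 → T_BC = 1.50403·T_AC.
ΣF_y = 0: T_AC·sin35° + T_BC·sin57° = 0.3.
Substitute: T_AC·(0.573576 + 1.50403·0.838671) = 0.3 → T_AC = 0.163491 ≈ 0.1635 kN.
Then T_BC = 1.50403 × 0.163491 = 0.2459 kN.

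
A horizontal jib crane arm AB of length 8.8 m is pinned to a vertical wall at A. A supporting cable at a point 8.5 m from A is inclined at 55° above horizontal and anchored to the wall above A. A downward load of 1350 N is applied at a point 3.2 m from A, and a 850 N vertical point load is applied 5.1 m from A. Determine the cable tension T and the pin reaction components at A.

ΣM about A: T·sin55°·8.5 − 1350·3.2 − 850·5.1 = 0 → T = 8655/(8.5·0.819152) = 1243.04 ≈ 1243 N.
ΣF_x = 0: A_x − T·cos55° = 0 → A_x = 1243.04 × 0.573576 = 713.0 N.
ΣF_y = 0: A_y + T·sin55° − 1350 − 850 = 0 → A_y = 2200 − 1243.04 × 0.819152 = 1182 N.

T = 1243 N, A_x = 713.0 N, A_y = 1182 N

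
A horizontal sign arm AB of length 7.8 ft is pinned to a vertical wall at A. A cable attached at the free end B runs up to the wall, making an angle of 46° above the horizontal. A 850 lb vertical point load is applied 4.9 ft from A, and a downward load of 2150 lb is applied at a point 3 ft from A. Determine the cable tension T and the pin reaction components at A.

ΣM about A: T·sin46°·7.8 − 850·4.9 − 2150·3 = 0 → T = 10615/(7.8·0.71934) = 1891.87 ≈ 1892 lb.
ΣF_x = 0: A_x − T·cos46° = 0 → A_x = 1891.87 × 0.694658 = 1314 lb.
ΣF_y = 0: A_y + T·sin46° − 850 − 2150 = 0 → A_y = 3000 − 1891.87 × 0.71934 = 1639 lb.

T = 1892 lb, A_x = 1314 lb, A_y = 1639 lb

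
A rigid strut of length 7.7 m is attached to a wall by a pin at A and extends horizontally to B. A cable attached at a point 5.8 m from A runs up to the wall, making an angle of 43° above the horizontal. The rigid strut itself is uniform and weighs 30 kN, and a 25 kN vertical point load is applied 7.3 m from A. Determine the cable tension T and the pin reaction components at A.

T = 75.34 kN, A_x = 55.10 kN, A_y = 3.621 kN

ΣM about A: T·sin43°·5.8 − 30·3.85 − 25·7.3 = 0 → T = 298/(5.8·0.681998) = 75.3365 ≈ 75.34 kN.
ΣF_x = 0: A_x − T·cos43° = 0 → A_x = 75.3365 × 0.731354 = 55.10 kN.
ΣF_y = 0: A_y + T·sin43° − 30 − 25 = 0 → A_y = 55 − 75.3365 × 0.681998 = 3.621 kN.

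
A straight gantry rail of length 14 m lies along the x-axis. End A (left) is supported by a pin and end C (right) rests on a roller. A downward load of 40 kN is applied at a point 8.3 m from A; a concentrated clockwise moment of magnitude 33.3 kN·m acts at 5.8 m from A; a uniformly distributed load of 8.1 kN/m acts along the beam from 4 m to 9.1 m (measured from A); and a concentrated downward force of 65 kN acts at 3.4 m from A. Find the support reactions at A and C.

Resultant of the distributed load: 8.1 × 5.1 = 41.31 kN at 6.55 m from A.
Moments about A: C_y·14 − 40·8.3 − 33.3 − (8.1·5.1)·6.55 − 65·3.4 = 0 → C_y = 856.8805/14 = 61.2058 ≈ 61.21 kN.
ΣF_y = 0: A_y + 61.2058 − 40 − 8.1·5.1 − 65 = 0 → A_y = 85.10 kN.
ΣF_x = 0: no horizontal applied forces, so A_x = 0.

A_x = 0, A_y = 85.10 kN, C_y = 61.21 kN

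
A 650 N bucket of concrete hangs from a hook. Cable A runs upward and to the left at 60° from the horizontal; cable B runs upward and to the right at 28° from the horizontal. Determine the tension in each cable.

T_A = 574.3 N, T_B = 325.2 N

ΣF_x = 0: −T_A·cos60° + T_B·cos28° = 0 → T_B = 0.566285·T_A.
ΣF_y = 0: T_A·sin60° + T_B·sin28° = 650.
Substitute: T_A·(0.866025 + 0.566285·0.469472) = 650 → T_A = 574.266 ≈ 574.3 N.
Then T_B = 0.566285 × 574.266 = 325.2 N.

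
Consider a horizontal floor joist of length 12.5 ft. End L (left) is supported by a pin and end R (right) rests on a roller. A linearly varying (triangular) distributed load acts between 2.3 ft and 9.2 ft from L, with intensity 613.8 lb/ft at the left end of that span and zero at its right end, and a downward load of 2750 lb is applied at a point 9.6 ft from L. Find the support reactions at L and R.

L_x = 0, L_y = 1976 lb, R_y = 2891 lb

Resultant of the triangular load: ½ × 613.8 × 6.9 = 2117.61 lb, acting at 4.6 ft from L (one-third of the span from the peak).
ΣM about L: R_y·12.5 − (½·613.8·6.9)·4.6 − 2750·9.6 = 0 → R_y = 36141.006/12.5 = 2891.28 ≈ 2891 lb.
ΣF_y = 0: L_y + 2891.28 − ½·613.8·6.9 − 2750 = 0 → L_y = 1976 lb.
ΣF_x = 0: no horizontal applied forces, so L_x = 0.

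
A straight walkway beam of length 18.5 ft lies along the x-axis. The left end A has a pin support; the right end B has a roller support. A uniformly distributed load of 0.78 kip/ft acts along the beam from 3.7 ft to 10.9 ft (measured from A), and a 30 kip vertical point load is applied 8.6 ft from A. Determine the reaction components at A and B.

Resultant of the distributed load: 0.78 × 7.2 = 5.616 kip at 7.3 ft from A.
Moments about A: B_y·18.5 − (0.78·7.2)·7.3 − 30·8.6 = 0 → B_y = 298.9968/18.5 = 16.162 ≈ 16.16 kip.
ΣF_y = 0: A_y + 16.162 − 0.78·7.2 − 30 = 0 → A_y = 19.45 kip.
ΣF_x = 0: no horizontal applied forces, so A_x = 0.

A_x = 0, A_y = 19.45 kip, B_y = 16.16 kip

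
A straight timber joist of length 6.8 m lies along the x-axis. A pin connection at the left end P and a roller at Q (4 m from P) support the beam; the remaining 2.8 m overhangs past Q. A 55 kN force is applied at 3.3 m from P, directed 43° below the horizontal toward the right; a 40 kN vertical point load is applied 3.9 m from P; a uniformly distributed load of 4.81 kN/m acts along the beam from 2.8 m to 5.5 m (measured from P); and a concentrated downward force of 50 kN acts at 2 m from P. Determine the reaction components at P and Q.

P_x = -40.22 kN, P_y = 32.08 kN, Q_y = 108.4 kN

Resultant of the distributed load: 4.81 × 2.7 = 12.987 kN at 4.15 m from P.
Taking moments about P: Q_y·4 − 55·sin43°·3.3 − 40·3.9 − (4.81·2.7)·4.15 − 50·2 = 0 → Q_y = 433.679/4 = 108.42 ≈ 108.4 kN.
ΣF_y = 0: P_y + 108.42 − 55·sin43° − 40 − 4.81·2.7 − 50 = 0 → P_y = 32.08 kN.
ΣF_x = 0: P_x + 55·cos43° = 0 → P_x = -40.22 kN.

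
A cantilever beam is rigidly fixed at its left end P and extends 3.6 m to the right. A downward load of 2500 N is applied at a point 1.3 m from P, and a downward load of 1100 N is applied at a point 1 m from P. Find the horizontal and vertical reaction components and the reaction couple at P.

ΣF_x = 0: P_x = 0.
ΣF_y = 0: P_y − 2500 − 1100 = 0 → P_y = 3600 N.
ΣM about P: M_P − 2500·1.3 − 1100·1 = 0 → M_P = 4350 N·m.

P_x = 0, P_y = 3600 N, M_P = 4350 N·m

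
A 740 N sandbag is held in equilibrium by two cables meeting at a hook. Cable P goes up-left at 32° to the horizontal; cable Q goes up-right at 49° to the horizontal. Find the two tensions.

T_P = 491.5 N, T_Q = 635.4 N

ΣF_x = 0: −T_P·cos32° + T_Q·cos49° = 0 → T_Q = 1.29264·T_P.
ΣF_y = 0: T_P·sin32° + T_Q·sin49° = 740.
Substitute: T_P·(0.529919 + 1.29264·0.75471) = 740 → T_P = 491.535 ≈ 491.5 N.
Then T_Q = 1.29264 × 491.535 = 635.4 N.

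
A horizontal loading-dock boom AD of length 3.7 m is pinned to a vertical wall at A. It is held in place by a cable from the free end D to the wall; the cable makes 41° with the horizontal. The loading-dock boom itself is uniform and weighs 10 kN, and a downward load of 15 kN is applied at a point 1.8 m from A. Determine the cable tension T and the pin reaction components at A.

T = 18.74 kN, A_x = 14.15 kN, A_y = 12.70 kN

ΣM about A: T·sin41°·3.7 − 10·1.85 − 15·1.8 = 0 → T = 45.5/(3.7·0.656059) = 18.7442 ≈ 18.74 kN.
ΣF_x = 0: A_x − T·cos41° = 0 → A_x = 18.7442 × 0.75471 = 14.15 kN.
ΣF_y = 0: A_y + T·sin41° − 10 − 15 = 0 → A_y = 25 − 18.7442 × 0.656059 = 12.70 kN.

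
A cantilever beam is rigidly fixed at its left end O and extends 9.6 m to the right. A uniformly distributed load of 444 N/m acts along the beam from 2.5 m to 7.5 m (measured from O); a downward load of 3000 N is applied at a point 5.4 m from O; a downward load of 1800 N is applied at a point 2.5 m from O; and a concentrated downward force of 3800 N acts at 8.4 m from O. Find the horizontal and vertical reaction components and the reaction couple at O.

O_x = 0, O_y = 10820 N, M_O = 63720 N·m

Resultant of the distributed load: 444 × 5 = 2220 N at 5 m from O.
ΣF_x = 0: O_x = 0.
ΣF_y = 0: O_y − 444·5 − 3000 − 1800 − 3800 = 0 → O_y = 10820 N.
ΣM about O: M_O − (444·5)·5 − 3000·5.4 − 1800·2.5 − 3800·8.4 = 0 → M_O = 63720 N·m.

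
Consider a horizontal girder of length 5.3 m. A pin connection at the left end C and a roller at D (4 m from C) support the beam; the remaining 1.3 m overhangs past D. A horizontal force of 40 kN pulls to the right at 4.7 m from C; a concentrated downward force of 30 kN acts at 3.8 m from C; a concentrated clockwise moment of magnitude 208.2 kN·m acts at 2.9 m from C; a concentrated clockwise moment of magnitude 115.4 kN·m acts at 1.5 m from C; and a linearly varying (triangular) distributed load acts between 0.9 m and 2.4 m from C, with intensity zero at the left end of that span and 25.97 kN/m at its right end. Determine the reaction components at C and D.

Resultant of the triangular load: ½ × 25.97 × 1.5 = 19.4775 kN, acting at 1.9 m from C (one-third of the span from the peak).
Moments about C: D_y·4 − 30·3.8 − 208.2 − 115.4 − (½·25.97·1.5)·1.9 = 0 → D_y = 474.60725/4 = 118.652 ≈ 118.7 kN.
ΣF_y = 0: C_y + 118.652 − 30 − ½·25.97·1.5 = 0 → C_y = -69.17 kN.
ΣF_x = 0: C_x + 40 = 0 → C_x = -40.00 kN.

C_x = -40.00 kN, C_y = -69.17 kN, D_y = 118.7 kN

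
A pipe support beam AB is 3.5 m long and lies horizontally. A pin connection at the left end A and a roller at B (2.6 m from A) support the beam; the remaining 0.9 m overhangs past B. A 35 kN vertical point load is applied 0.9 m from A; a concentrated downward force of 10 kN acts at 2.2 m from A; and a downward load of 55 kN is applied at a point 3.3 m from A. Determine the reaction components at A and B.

A_x = 0, A_y = 9.615 kN, B_y = 90.38 kN

Moments about A: B_y·2.6 − 35·0.9 − 10·2.2 − 55·3.3 = 0 → B_y = 235/2.6 = 90.3846 ≈ 90.38 kN.
ΣF_y = 0: A_y + 90.3846 − 35 − 10 − 55 = 0 → A_y = 9.615 kN.
ΣF_x = 0: no horizontal applied forces, so A_x = 0.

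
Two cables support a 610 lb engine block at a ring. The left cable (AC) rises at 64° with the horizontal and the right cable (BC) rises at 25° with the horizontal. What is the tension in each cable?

T_AC = 552.9 lb, T_BC = 267.4 lb

ΣF_x = 0: −T_AC·cos64° + T_BC·cos25° = 0 → T_BC = 0.483689·T_AC.
ΣF_y = 0: T_AC·sin64° + T_BC·sin25° = 610.
Substitute: T_AC·(0.898794 + 0.483689·0.422618) = 610 → T_AC = 552.932 ≈ 552.9 lb.
Then T_BC = 0.483689 × 552.932 = 267.4 lb.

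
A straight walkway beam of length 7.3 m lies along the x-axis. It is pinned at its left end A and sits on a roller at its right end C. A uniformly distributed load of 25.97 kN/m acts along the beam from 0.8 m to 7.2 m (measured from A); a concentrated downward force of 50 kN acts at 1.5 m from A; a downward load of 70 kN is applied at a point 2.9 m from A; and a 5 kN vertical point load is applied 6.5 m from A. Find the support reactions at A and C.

Resultant of the distributed load: 25.97 × 6.4 = 166.208 kN at 4 m from A.
ΣM about A: C_y·7.3 − (25.97·6.4)·4 − 50·1.5 − 70·2.9 − 5·6.5 = 0 → C_y = 975.332/7.3 = 133.607 ≈ 133.6 kN.
ΣF_y = 0: A_y + 133.607 − 25.97·6.4 − 50 − 70 − 5 = 0 → A_y = 157.6 kN.
ΣF_x = 0: no horizontal applied forces, so A_x = 0.

A_x = 0, A_y = 157.6 kN, C_y = 133.6 kN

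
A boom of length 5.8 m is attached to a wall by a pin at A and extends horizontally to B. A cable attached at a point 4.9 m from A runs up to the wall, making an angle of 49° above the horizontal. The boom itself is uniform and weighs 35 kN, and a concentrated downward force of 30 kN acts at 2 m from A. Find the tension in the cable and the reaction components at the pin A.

ΣM about A: T·sin49°·4.9 − 35·2.9 − 30·2 = 0 → T = 161.5/(4.9·0.75471) = 43.6713 ≈ 43.67 kN.
ΣF_x = 0: A_x − T·cos49° = 0 → A_x = 43.6713 × 0.656059 = 28.65 kN.
ΣF_y = 0: A_y + T·sin49° − 35 − 30 = 0 → A_y = 65 − 43.6713 × 0.75471 = 32.04 kN.

T = 43.67 kN, A_x = 28.65 kN, A_y = 32.04 kN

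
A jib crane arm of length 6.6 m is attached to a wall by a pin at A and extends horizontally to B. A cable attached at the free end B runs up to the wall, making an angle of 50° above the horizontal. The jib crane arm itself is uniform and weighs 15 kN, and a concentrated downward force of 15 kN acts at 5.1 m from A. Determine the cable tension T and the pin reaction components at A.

ΣM about A: T·sin50°·6.6 − 15·3.3 − 15·5.1 = 0 → T = 126/(6.6·0.766044) = 24.9214 ≈ 24.92 kN.
ΣF_x = 0: A_x − T·cos50° = 0 → A_x = 24.9214 × 0.642788 = 16.02 kN.
ΣF_y = 0: A_y + T·sin50° − 15 − 15 = 0 → A_y = 30 − 24.9214 × 0.766044 = 10.91 kN.

T = 24.92 kN, A_x = 16.02 kN, A_y = 10.91 kN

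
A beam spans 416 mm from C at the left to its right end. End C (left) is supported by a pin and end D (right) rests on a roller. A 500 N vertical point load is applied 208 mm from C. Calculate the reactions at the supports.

Moments about C: D_y·416 − 500·208 = 0 → D_y = 104000/416 = 250.0 N.
ΣF_y = 0: C_y + 250 − 500 = 0 → C_y = 250.0 N.
ΣF_x = 0: no horizontal applied forces, so C_x = 0.

C_x = 0, C_y = 250.0 N, D_y = 250.0 N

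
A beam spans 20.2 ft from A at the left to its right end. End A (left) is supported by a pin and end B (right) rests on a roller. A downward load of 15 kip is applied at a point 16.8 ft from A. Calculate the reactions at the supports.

A_x = 0, A_y = 2.525 kip, B_y = 12.48 kip

Moments about A: B_y·20.2 − 15·16.8 = 0 → B_y = 252/20.2 = 12.4752 ≈ 12.48 kip.
ΣF_y = 0: A_y + 12.4752 − 15 = 0 → A_y = 2.525 kip.
ΣF_x = 0: no horizontal applied forces, so A_x = 0.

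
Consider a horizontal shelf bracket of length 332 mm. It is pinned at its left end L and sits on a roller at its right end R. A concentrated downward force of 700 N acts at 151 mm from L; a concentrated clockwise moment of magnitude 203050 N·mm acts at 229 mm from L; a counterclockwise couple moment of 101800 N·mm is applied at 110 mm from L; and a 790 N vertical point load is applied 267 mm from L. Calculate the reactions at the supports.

L_x = 0, L_y = 231.3 N, R_y = 1259 N

Taking moments about L: R_y·332 − 700·151 − 203050 + 101800 − 790·267 = 0 → R_y = 417880/332 = 1258.67 ≈ 1259 N.
ΣF_y = 0: L_y + 1258.67 − 700 − 790 = 0 → L_y = 231.3 N.
ΣF_x = 0: no horizontal applied forces, so L_x = 0.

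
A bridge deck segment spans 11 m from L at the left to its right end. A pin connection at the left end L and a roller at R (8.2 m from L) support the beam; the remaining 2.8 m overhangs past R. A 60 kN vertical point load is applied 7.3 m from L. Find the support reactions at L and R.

L_x = 0, L_y = 6.585 kN, R_y = 53.41 kN

Taking moments about L: R_y·8.2 − 60·7.3 = 0 → R_y = 438/8.2 = 53.4146 ≈ 53.41 kN.
ΣF_y = 0: L_y + 53.4146 − 60 = 0 → L_y = 6.585 kN.
ΣF_x = 0: no horizontal applied forces, so L_x = 0.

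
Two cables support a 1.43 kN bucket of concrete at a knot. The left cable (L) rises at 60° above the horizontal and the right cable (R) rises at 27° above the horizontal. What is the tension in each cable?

ΣF_x = 0: −T_L·cos60° + T_R·cos27° = 0 → T_R = 0.561163·T_L.
ΣF_y = 0: T_L·sin60° + T_R·sin27° = 1.43.
Substitute: T_L·(0.866025 + 0.561163·0.45399) = 1.43 → T_L = 1.27589 ≈ 1.276 kN.
Then T_R = 0.561163 × 1.27589 = 0.7160 kN.

T_L = 1.276 kN, T_R = 0.7160 kN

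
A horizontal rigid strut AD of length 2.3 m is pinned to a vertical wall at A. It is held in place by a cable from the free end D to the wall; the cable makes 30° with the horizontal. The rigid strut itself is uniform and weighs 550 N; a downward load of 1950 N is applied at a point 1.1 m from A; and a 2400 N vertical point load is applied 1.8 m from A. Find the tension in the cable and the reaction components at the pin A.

T = 6172 N, A_x = 5345 N, A_y = 1814 N

ΣM about A: T·sin30°·2.3 − 550·1.15 − 1950·1.1 − 2400·1.8 = 0 → T = 7097.5/(2.3·0.5) = 6171.74 ≈ 6172 N.
ΣF_x = 0: A_x − T·cos30° = 0 → A_x = 6171.74 × 0.866025 = 5345 N.
ΣF_y = 0: A_y + T·sin30° − 550 − 1950 − 2400 = 0 → A_y = 4900 − 6171.74 × 0.5 = 1814 N.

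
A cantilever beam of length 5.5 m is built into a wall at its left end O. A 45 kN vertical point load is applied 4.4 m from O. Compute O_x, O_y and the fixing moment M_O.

ΣF_x = 0: O_x = 0.
ΣF_y = 0: O_y − 45 = 0 → O_y = 45.00 kN.
ΣM about O: M_O − 45·4.4 = 0 → M_O = 198.0 kN·m.

O_x = 0, O_y = 45.00 kN, M_O = 198.0 kN·m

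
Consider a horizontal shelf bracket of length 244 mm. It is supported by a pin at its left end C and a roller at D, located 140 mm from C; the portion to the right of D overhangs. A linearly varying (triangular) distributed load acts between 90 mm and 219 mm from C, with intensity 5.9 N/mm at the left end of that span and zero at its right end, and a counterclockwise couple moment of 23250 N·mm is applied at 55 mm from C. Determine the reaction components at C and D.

C_x = 0, C_y = 185.1 N, D_y = 195.5 N

Resultant of the triangular load: ½ × 5.9 × 129 = 380.55 N, acting at 133 mm from C (one-third of the span from the peak).
Moments about C: D_y·140 − (½·5.9·129)·133 + 23250 = 0 → D_y = 27363.15/140 = 195.451 ≈ 195.5 N.
ΣF_y = 0: C_y + 195.451 − ½·5.9·129 = 0 → C_y = 185.1 N.
ΣF_x = 0: no horizontal applied forces, so C_x = 0.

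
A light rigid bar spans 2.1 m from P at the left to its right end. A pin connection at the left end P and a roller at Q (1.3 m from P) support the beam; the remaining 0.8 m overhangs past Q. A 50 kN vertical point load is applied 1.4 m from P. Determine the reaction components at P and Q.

P_x = 0, P_y = -3.846 kN, Q_y = 53.85 kN

Moments about P: Q_y·1.3 − 50·1.4 = 0 → Q_y = 70/1.3 = 53.8462 ≈ 53.85 kN.
ΣF_y = 0: P_y + 53.8462 − 50 = 0 → P_y = -3.846 kN.
ΣF_x = 0: no horizontal applied forces, so P_x = 0.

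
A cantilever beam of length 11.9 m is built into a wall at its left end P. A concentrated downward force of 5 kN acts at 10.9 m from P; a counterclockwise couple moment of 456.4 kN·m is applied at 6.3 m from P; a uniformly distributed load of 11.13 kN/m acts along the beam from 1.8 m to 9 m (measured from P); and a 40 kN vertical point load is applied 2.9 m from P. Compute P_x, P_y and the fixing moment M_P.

P_x = 0, P_y = 125.1 kN, M_P = 146.8 kN·m

Resultant of the distributed load: 11.13 × 7.2 = 80.136 kN at 5.4 m from P.
ΣF_x = 0: P_x = 0.
ΣF_y = 0: P_y − 5 − 11.13·7.2 − 40 = 0 → P_y = 125.1 kN.
ΣM about P: M_P − 5·10.9 + 456.4 − (11.13·7.2)·5.4 − 40·2.9 = 0 → M_P = 146.8 kN·m.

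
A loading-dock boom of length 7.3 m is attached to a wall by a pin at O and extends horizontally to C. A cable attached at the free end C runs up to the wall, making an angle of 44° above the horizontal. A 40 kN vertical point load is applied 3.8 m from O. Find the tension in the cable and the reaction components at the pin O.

ΣM about O: T·sin44°·7.3 − 40·3.8 = 0 → T = 152/(7.3·0.694658) = 29.9743 ≈ 29.97 kN.
ΣF_x = 0: O_x − T·cos44° = 0 → O_x = 29.9743 × 0.71934 = 21.56 kN.
ΣF_y = 0: O_y + T·sin44° − 40 = 0 → O_y = 40 − 29.9743 × 0.694658 = 19.18 kN.

T = 29.97 kN, O_x = 21.56 kN, O_y = 19.18 kN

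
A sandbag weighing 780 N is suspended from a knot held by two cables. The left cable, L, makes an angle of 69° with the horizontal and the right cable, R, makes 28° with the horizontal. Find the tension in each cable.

ΣF_x = 0: −T_L·cos69° + T_R·cos28° = 0 → T_R = 0.405877·T_L.
ΣF_y = 0: T_L·sin69° + T_R·sin28° = 780.
Substitute: T_L·(0.93358 + 0.405877·0.469472) = 780 → T_L = 693.871 ≈ 693.9 N.
Then T_R = 0.405877 × 693.871 = 281.6 N.

T_L = 693.9 N, T_R = 281.6 N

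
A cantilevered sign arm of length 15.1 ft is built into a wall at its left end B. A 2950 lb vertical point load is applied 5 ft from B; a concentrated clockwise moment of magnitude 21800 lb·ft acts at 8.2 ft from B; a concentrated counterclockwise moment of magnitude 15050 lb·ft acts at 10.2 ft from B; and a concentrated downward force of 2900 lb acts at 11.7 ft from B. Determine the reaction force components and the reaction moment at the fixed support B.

ΣF_x = 0: B_x = 0.
ΣF_y = 0: B_y − 2950 − 2900 = 0 → B_y = 5850 lb.
ΣM about B: M_B − 2950·5 − 21800 + 15050 − 2900·11.7 = 0 → M_B = 55430 lb·ft.

B_x = 0, B_y = 5850 lb, M_B = 55430 lb·ft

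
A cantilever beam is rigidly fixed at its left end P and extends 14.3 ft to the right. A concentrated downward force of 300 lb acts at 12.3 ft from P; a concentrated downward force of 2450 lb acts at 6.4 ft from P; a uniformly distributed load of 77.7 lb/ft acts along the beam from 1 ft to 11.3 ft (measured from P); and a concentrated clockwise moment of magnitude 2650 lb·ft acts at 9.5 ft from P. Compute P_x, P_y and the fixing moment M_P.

P_x = 0, P_y = 3550 lb, M_P = 26940 lb·ft

Resultant of the distributed load: 77.7 × 10.3 = 800.31 lb at 6.15 ft from P.
ΣF_x = 0: P_x = 0.
ΣF_y = 0: P_y − 300 − 2450 − 77.7·10.3 = 0 → P_y = 3550 lb.
ΣM about P: M_P − 300·12.3 − 2450·6.4 − (77.7·10.3)·6.15 − 2650 = 0 → M_P = 26940 lb·ft.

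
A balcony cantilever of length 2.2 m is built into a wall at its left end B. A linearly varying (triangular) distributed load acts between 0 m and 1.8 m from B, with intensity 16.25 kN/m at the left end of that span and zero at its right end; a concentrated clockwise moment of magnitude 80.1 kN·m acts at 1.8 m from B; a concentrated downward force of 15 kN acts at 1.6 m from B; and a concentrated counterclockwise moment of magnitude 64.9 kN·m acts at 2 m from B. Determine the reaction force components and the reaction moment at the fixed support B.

Resultant of the triangular load: ½ × 16.25 × 1.8 = 14.625 kN, acting at 0.6 m from B (one-third of the span from the peak).
ΣF_x = 0: B_x = 0.
ΣF_y = 0: B_y − ½·16.25·1.8 − 15 = 0 → B_y = 29.62 kN.
ΣM about B: M_B − (½·16.25·1.8)·0.6 − 80.1 − 15·1.6 + 64.9 = 0 → M_B = 47.97 kN·m.

B_x = 0, B_y = 29.62 kN, M_B = 47.97 kN·m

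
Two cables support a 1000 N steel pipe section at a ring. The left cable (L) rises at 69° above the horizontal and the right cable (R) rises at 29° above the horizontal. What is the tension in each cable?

T_L = 883.2 N, T_R = 361.9 N

ΣF_x = 0: −T_L·cos69° + T_R·cos29° = 0 → T_R = 0.409741·T_L.
ΣF_y = 0: T_L·sin69° + T_R·sin29° = 1000.
Substitute: T_L·(0.93358 + 0.409741·0.48481) = 1000 → T_L = 883.215 ≈ 883.2 N.
Then T_R = 0.409741 × 883.215 = 361.9 N.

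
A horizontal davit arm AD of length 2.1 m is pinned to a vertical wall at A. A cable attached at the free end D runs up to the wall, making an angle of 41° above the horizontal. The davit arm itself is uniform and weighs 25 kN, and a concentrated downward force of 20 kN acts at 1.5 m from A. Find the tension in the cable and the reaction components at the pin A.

ΣM about A: T·sin41°·2.1 − 25·1.05 − 20·1.5 = 0 → T = 56.25/(2.1·0.656059) = 40.8282 ≈ 40.83 kN.
ΣF_x = 0: A_x − T·cos41° = 0 → A_x = 40.8282 × 0.75471 = 30.81 kN.
ΣF_y = 0: A_y + T·sin41° − 25 − 20 = 0 → A_y = 45 − 40.8282 × 0.656059 = 18.21 kN.

T = 40.83 kN, A_x = 30.81 kN, A_y = 18.21 kN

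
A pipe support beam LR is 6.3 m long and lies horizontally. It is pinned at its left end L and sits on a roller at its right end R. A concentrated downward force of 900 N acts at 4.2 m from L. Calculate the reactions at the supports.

ΣM about L: R_y·6.3 − 900·4.2 = 0 → R_y = 3780/6.3 = 600.0 N.
ΣF_y = 0: L_y + 600 − 900 = 0 → L_y = 300.0 N.
ΣF_x = 0: no horizontal applied forces, so L_x = 0.

L_x = 0, L_y = 300.0 N, R_y = 600.0 N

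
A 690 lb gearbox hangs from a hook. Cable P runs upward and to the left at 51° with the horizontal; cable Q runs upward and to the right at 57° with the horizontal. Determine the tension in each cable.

ΣF_x = 0: −T_P·cos51° + T_Q·cos57° = 0 → T_Q = 1.15548·T_P.
ΣF_y = 0: T_P·sin51° + T_Q·sin57° = 690.
Substitute: T_P·(0.777146 + 1.15548·0.838671) = 690 → T_P = 395.141 ≈ 395.1 lb.
Then T_Q = 1.15548 × 395.141 = 456.6 lb.

T_P = 395.1 lb, T_Q = 456.6 lb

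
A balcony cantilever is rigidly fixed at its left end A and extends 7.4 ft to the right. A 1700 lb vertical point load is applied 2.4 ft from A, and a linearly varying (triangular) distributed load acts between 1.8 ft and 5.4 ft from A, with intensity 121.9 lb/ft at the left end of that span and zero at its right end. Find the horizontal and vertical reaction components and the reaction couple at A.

A_x = 0, A_y = 1919 lb, M_A = 4738 lb·ft

Resultant of the triangular load: ½ × 121.9 × 3.6 = 219.42 lb, acting at 3 ft from A (one-third of the span from the peak).
ΣF_x = 0: A_x = 0.
ΣF_y = 0: A_y − 1700 − ½·121.9·3.6 = 0 → A_y = 1919 lb.
ΣM about A: M_A − 1700·2.4 − (½·121.9·3.6)·3 = 0 → M_A = 4738 lb·ft.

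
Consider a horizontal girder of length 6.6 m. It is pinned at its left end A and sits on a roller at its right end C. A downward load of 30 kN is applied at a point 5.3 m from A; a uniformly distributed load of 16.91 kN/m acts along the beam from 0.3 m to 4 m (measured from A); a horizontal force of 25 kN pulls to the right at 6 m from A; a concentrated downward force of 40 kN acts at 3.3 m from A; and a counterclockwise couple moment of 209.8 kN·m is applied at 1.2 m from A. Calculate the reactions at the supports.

A_x = -25.00 kN, A_y = 99.88 kN, C_y = 32.68 kN

Resultant of the distributed load: 16.91 × 3.7 = 62.567 kN at 2.15 m from A.
Taking moments about A: C_y·6.6 − 30·5.3 − (16.91·3.7)·2.15 − 40·3.3 + 209.8 = 0 → C_y = 215.71905/6.6 = 32.6847 ≈ 32.68 kN.
ΣF_y = 0: A_y + 32.6847 − 30 − 16.91·3.7 − 40 = 0 → A_y = 99.88 kN.
ΣF_x = 0: A_x + 25 = 0 → A_x = -25.00 kN.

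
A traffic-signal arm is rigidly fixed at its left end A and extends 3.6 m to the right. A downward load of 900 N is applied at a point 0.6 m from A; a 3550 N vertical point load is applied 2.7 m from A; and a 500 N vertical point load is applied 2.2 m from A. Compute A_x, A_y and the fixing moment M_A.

ΣF_x = 0: A_x = 0.
ΣF_y = 0: A_y − 900 − 3550 − 500 = 0 → A_y = 4950 N.
ΣM about A: M_A − 900·0.6 − 3550·2.7 − 500·2.2 = 0 → M_A = 11220 N·m.

A_x = 0, A_y = 4950 N, M_A = 11220 N·m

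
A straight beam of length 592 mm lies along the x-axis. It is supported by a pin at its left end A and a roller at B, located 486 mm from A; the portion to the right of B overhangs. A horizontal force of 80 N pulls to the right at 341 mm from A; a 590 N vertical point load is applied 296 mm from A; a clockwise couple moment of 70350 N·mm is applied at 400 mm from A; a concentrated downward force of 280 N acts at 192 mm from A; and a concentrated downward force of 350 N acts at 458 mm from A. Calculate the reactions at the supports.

A_x = -80.00 N, A_y = 275.5 N, B_y = 944.5 N

ΣM about A: B_y·486 − 590·296 − 70350 − 280·192 − 350·458 = 0 → B_y = 459050/486 = 944.547 ≈ 944.5 N.
ΣF_y = 0: A_y + 944.547 − 590 − 280 − 350 = 0 → A_y = 275.5 N.
ΣF_x = 0: A_x + 80 = 0 → A_x = -80.00 N.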